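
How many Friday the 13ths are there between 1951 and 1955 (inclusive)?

Friday-the-13ths by year:
1951: Apr, Jul
1952: Jun
1953: Feb, Mar, Nov
1954: Aug
1955: May

8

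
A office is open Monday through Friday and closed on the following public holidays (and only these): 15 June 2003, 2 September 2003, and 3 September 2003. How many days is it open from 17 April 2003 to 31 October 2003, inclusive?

140 working days

17 April 2003 is a Thursday.
That's 198 days from start to end, counting both.
198 = 7 × 28 + 2, so there are 28 full weeks plus 2 extra days.
Each full week contributes 5 weekdays (Mon–Fri): 28 × 5 = 140.
The 2 extra days are Thu, Fri — 2 of them qualify.
Total: 140 + 2 = 142.
Holidays: 15 June 2003 (Sun); 2 September 2003 (Tue); 3 September 2003 (Wed).
2 of the 3 holidays fall on weekdays; the rest are weekends and were already excluded.
Business days: 142 − 2 = 140.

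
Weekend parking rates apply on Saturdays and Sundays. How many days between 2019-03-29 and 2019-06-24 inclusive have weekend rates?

2019-03-29 is a Friday.
That's 88 days from start to end, counting both.
88 = 7 × 12 + 4, so there are 12 full weeks plus 4 extra days.
Each full week contributes 2 weekend days (Sat, Sun): 12 × 2 = 24.
The 4 extra days are Fri, Sat, Sun, Mon — 2 of them qualify.
Total: 24 + 2 = 26.

26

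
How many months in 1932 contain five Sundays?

4

A month has five Sundays exactly when Sunday falls within its first (length − 28) days.
Jan: 31 days, starts Fri → 5 of Fri, Sat, Sun ✓
Feb: 29 days, starts Mon → 5 of Mon
Mar: 31 days, starts Tue → 5 of Tue, Wed, Thu
Apr: 30 days, starts Fri → 5 of Fri, Sat
May: 31 days, starts Sun → 5 of Sun, Mon, Tue ✓
Jun: 30 days, starts Wed → 5 of Wed, Thu
Jul: 31 days, starts Fri → 5 of Fri, Sat, Sun ✓
Aug: 31 days, starts Mon → 5 of Mon, Tue, Wed
Sep: 30 days, starts Thu → 5 of Thu, Fri
Oct: 31 days, starts Sat → 5 of Sat, Sun, Mon ✓
Nov: 30 days, starts Tue → 5 of Tue, Wed
Dec: 31 days, starts Thu → 5 of Thu, Fri, Sat
Months with five Sundays: Jan, May, Jul, Oct.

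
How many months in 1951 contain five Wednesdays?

4

A month has five Wednesdays exactly when Wednesday falls within its first (length − 28) days.
Jan: 31 days, starts Mon → 5 of Mon, Tue, Wed ✓
Feb: 28 days, starts Thu → 5 of (none)
Mar: 31 days, starts Thu → 5 of Thu, Fri, Sat
Apr: 30 days, starts Sun → 5 of Sun, Mon
May: 31 days, starts Tue → 5 of Tue, Wed, Thu ✓
Jun: 30 days, starts Fri → 5 of Fri, Sat
Jul: 31 days, starts Sun → 5 of Sun, Mon, Tue
Aug: 31 days, starts Wed → 5 of Wed, Thu, Fri ✓
Sep: 30 days, starts Sat → 5 of Sat, Sun
Oct: 31 days, starts Mon → 5 of Mon, Tue, Wed ✓
Nov: 30 days, starts Thu → 5 of Thu, Fri
Dec: 31 days, starts Sat → 5 of Sat, Sun, Mon
Months with five Wednesdays: Jan, May, Aug, Oct.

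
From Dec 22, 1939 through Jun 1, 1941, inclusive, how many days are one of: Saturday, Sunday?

152

Dec 22, 1939 is a Friday.
The range spans 528 days (inclusive of both endpoints).
528 = 7 × 75 + 3, so there are 75 full weeks plus 3 extra days.
Each full week contributes 2 days from the set (Sat, Sun): 75 × 2 = 150.
The 3 extra days are Friday, Saturday, Sunday — 2 of them qualify.
Total: 150 + 2 = 152.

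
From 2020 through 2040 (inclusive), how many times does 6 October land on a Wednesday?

4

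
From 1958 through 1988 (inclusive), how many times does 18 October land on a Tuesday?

Day of week of October 18 in each year:
1958: Sat, 1959: Sun, 1960: Tue ✓, 1961: Wed, 1962: Thu, 1963: Fri, 1964: Sun, 1965: Mon, 1966: Tue ✓, 1967: Wed, 1968: Fri, 1969: Sat, 1970: Sun, 1971: Mon, 1972: Wed, 1973: Thu, 1974: Fri, 1975: Sat, 1976: Mon, 1977: Tue ✓, 1978: Wed, 1979: Thu, 1980: Sat, 1981: Sun, 1982: Mon, 1983: Tue ✓, 1984: Thu, 1985: Fri, 1986: Sat, 1987: Sun, 1988: Tue ✓
Tuesdays: 1960, 1966, 1977, 1983, 1988.

5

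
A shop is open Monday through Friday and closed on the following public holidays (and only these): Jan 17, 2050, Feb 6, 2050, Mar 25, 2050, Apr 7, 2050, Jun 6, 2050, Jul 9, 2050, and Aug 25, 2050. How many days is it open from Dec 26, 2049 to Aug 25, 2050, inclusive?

Dec 26, 2049 is a Sunday.
That's 243 days from start to end, counting both.
243 = 7 × 34 + 5, so there are 34 full weeks plus 5 extra days.
Each full week contributes 5 weekdays (Mon–Fri): 34 × 5 = 170.
The 5 extra days are Sun, Mon, Tue, Wed, Thu — 4 of them qualify.
Total: 170 + 4 = 174.
Holidays: Jan 17, 2050 (Mon); Feb 6, 2050 (Sun); Mar 25, 2050 (Fri); Apr 7, 2050 (Thu); Jun 6, 2050 (Mon); Jul 9, 2050 (Sat); Aug 25, 2050 (Thu).
5 of the 7 holidays fall on weekdays; the rest are weekends and were already excluded.
Business days: 174 − 5 = 169.

169 business days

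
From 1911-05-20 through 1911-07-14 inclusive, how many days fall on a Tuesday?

1911-05-20 is a Saturday.
From 1911-05-20 to 1911-07-14 is 56 days inclusive.
56 = 7 × 8, so the span is exactly 8 full weeks.
Each full week contributes one Tuesday: 8 so far.
Total: 8.

8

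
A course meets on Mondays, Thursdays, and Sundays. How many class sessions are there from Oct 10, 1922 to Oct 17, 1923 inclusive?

159

Oct 10, 1922 is a Tuesday.
The range spans 373 days (inclusive of both endpoints).
373 = 7 × 53 + 2, so there are 53 full weeks plus 2 extra days.
Each full week contributes 3 days from the set (Mon, Thu, Sun): 53 × 3 = 159.
The 2 extra days are Tuesday, Wednesday — none qualify.
Total: 159 + 0 = 159.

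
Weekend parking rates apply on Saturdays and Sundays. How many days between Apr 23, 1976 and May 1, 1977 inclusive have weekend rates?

108

Apr 23, 1976 is a Friday.
From Apr 23, 1976 to May 1, 1977 is 374 days inclusive.
374 = 7 × 53 + 3, so there are 53 full weeks plus 3 extra days.
Each full week contributes 2 weekend days (Sat, Sun): 53 × 2 = 106.
The 3 extra days are Fri, Sat, Sun — 2 of them qualify.
Total: 106 + 2 = 108.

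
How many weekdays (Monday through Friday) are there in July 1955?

Jul 1, 1955 is a Friday.
That's 31 days from start to end, counting both.
31 = 7 × 4 + 3, so there are 4 full weeks plus 3 extra days.
Each full week contributes 5 weekdays (Mon–Fri): 4 × 5 = 20.
The 3 extra days are Friday, Saturday, Sunday — 1 of them qualifies.
Total: 20 + 1 = 21.

21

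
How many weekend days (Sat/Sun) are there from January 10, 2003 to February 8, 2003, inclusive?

9

January 10, 2003 is a Friday.
That's 30 days from start to end, counting both.
30 = 7 × 4 + 2, so there are 4 full weeks plus 2 extra days.
Each full week contributes 2 weekend days (Sat, Sun): 4 × 2 = 8.
The 2 extra days are Fri, Sat — 1 of them qualifies.
Total: 8 + 1 = 9.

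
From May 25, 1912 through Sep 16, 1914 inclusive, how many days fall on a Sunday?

May 25, 1912 is a Saturday.
From May 25, 1912 to Sep 16, 1914 is 845 days inclusive.
845 = 7 × 120 + 5, so there are 120 full weeks plus 5 extra days.
Each full week contributes one Sunday: 120 so far.
The 5 extra days are Saturday, Sunday, Monday, Tuesday, Wednesday — 1 of them qualifies.
Total: 120 + 1 = 121.

121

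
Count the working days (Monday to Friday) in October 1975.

23 weekdays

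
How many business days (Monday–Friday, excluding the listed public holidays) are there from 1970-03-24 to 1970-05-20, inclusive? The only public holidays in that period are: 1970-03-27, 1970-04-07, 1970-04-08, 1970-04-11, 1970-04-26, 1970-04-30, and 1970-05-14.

1970-03-24 is a Tuesday.
That's 58 days from start to end, counting both.
58 = 7 × 8 + 2, so there are 8 full weeks plus 2 extra days.
Each full week contributes 5 weekdays (Mon–Fri): 8 × 5 = 40.
The 2 extra days are Tuesday, Wednesday — 2 of them qualify.
Total: 40 + 2 = 42.
Holidays: 1970-03-27 (Fri); 1970-04-07 (Tue); 1970-04-08 (Wed); 1970-04-11 (Sat); 1970-04-26 (Sun); 1970-04-30 (Thu); 1970-05-14 (Thu).
5 of the 7 holidays fall on weekdays; the rest are weekends and were already excluded.
Business days: 42 − 5 = 37.

37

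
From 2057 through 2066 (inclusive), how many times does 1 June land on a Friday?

Day of week of June 1 in each year:
2057: Fri ✓, 2058: Sat, 2059: Sun, 2060: Tue, 2061: Wed, 2062: Thu, 2063: Fri ✓, 2064: Sun, 2065: Mon, 2066: Tue
Fridays: 2057, 2063.

2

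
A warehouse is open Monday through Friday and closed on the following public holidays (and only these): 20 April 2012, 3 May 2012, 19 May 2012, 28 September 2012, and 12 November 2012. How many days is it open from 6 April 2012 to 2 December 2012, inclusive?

6 April 2012 is a Friday.
The range spans 241 days (inclusive of both endpoints).
241 = 7 × 34 + 3, so there are 34 full weeks plus 3 extra days.
Each full week contributes 5 weekdays (Mon–Fri): 34 × 5 = 170.
The 3 extra days are Fri, Sat, Sun — 1 of them qualifies.
Total: 170 + 1 = 171.
Holidays: 20 April 2012 (Fri); 3 May 2012 (Thu); 19 May 2012 (Sat); 28 September 2012 (Fri); 12 November 2012 (Mon).
4 of the 5 holidays fall on weekdays; the rest are weekends and were already excluded.
Business days: 171 − 4 = 167.

167 working days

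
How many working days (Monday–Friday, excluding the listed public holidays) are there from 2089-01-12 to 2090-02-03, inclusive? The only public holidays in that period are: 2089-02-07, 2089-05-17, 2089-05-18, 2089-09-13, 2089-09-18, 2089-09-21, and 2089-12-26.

272

2089-01-12 is a Wednesday.
The range spans 388 days (inclusive of both endpoints).
388 = 7 × 55 + 3, so there are 55 full weeks plus 3 extra days.
Each full week contributes 5 weekdays (Mon–Fri): 55 × 5 = 275.
The 3 extra days are Wednesday, Thursday, Friday — 3 of them qualify.
Total: 275 + 3 = 278.
Holidays: 2089-02-07 (Mon); 2089-05-17 (Tue); 2089-05-18 (Wed); 2089-09-13 (Tue); 2089-09-18 (Sun); 2089-09-21 (Wed); 2089-12-26 (Mon).
6 of the 7 holidays fall on weekdays; the rest are weekends and were already excluded.
Business days: 278 − 6 = 272.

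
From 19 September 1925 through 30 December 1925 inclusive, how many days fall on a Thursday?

14

19 September 1925 is a Saturday.
That's 103 days from start to end, counting both.
103 = 7 × 14 + 5, so there are 14 full weeks plus 5 extra days.
Each full week contributes one Thursday: 14 so far.
The 5 extra days are Saturday, Sunday, Monday, Tuesday, Wednesday — none qualify.
Total: 14 + 0 = 14.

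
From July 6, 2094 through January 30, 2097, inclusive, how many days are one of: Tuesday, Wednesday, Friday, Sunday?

July 6, 2094 is a Tuesday.
From July 6, 2094 to January 30, 2097 is 940 days inclusive.
940 = 7 × 134 + 2, so there are 134 full weeks plus 2 extra days.
Each full week contributes 4 days from the set (Tue, Wed, Fri, Sun): 134 × 4 = 536.
The 2 extra days are Tue, Wed — 2 of them qualify.
Total: 536 + 2 = 538.

538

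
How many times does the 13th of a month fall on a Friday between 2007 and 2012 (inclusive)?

11

Friday-the-13ths by year:
2007: Apr, Jul
2008: Jun
2009: Feb, Mar, Nov
2010: Aug
2011: May
2012: Jan, Apr, Jul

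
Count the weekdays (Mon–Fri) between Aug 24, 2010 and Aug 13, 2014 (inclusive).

1037

Aug 24, 2010 is a Tuesday.
That's 1451 days from start to end, counting both.
1451 = 7 × 207 + 2, so there are 207 full weeks plus 2 extra days.
Each full week contributes 5 weekdays (Mon–Fri): 207 × 5 = 1035.
The 2 extra days are Tue, Wed — 2 of them qualify.
Total: 1035 + 2 = 1037.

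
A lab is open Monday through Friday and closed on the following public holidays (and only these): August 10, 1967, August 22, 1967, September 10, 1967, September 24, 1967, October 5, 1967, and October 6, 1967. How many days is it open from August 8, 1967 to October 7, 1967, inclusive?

August 8, 1967 is a Tuesday.
That's 61 days from start to end, counting both.
61 = 7 × 8 + 5, so there are 8 full weeks plus 5 extra days.
Each full week contributes 5 weekdays (Mon–Fri): 8 × 5 = 40.
The 5 extra days are Tuesday, Wednesday, Thursday, Friday, Saturday — 4 of them qualify.
Total: 40 + 4 = 44.
Holidays: August 10, 1967 (Thu); August 22, 1967 (Tue); September 10, 1967 (Sun); September 24, 1967 (Sun); October 5, 1967 (Thu); October 6, 1967 (Fri).
4 of the 6 holidays fall on weekdays; the rest are weekends and were already excluded.
Business days: 44 − 4 = 40.

40 working days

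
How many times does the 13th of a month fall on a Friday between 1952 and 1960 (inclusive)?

Friday-the-13ths by year:
1952: Jun
1953: Feb, Mar, Nov
1954: Aug
1955: May
1956: Jan, Apr, Jul
1957: Sep, Dec
1958: Jun
1959: Feb, Mar, Nov
1960: May

16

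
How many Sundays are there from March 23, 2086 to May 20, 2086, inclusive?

9 Sundays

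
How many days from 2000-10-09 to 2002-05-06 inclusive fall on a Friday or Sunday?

2000-10-09 is a Monday.
That's 575 days from start to end, counting both.
575 = 7 × 82 + 1, so there are 82 full weeks plus 1 extra day.
Each full week contributes 2 days from the set (Fri, Sun): 82 × 2 = 164.
The 1 extra day is Mon — none qualify.
Total: 164 + 0 = 164.

164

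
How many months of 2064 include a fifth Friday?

4

A month has five Fridays exactly when Friday falls within its first (length − 28) days.
Jan: 31 days, starts Tue → 5 of Tue, Wed, Thu
Feb: 29 days, starts Fri → 5 of Fri ✓
Mar: 31 days, starts Sat → 5 of Sat, Sun, Mon
Apr: 30 days, starts Tue → 5 of Tue, Wed
May: 31 days, starts Thu → 5 of Thu, Fri, Sat ✓
Jun: 30 days, starts Sun → 5 of Sun, Mon
Jul: 31 days, starts Tue → 5 of Tue, Wed, Thu
Aug: 31 days, starts Fri → 5 of Fri, Sat, Sun ✓
Sep: 30 days, starts Mon → 5 of Mon, Tue
Oct: 31 days, starts Wed → 5 of Wed, Thu, Fri ✓
Nov: 30 days, starts Sat → 5 of Sat, Sun
Dec: 31 days, starts Mon → 5 of Mon, Tue, Wed
Months with five Fridays: Feb, May, Aug, Oct.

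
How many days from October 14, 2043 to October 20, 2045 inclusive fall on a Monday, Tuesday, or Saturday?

315

October 14, 2043 is a Wednesday.
That's 738 days from start to end, counting both.
738 = 7 × 105 + 3, so there are 105 full weeks plus 3 extra days.
Each full week contributes 3 days from the set (Mon, Tue, Sat): 105 × 3 = 315.
The 3 extra days are Wed, Thu, Fri — none qualify.
Total: 315 + 0 = 315.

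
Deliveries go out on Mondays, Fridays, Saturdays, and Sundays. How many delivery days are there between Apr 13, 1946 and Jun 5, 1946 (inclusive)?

31

Apr 13, 1946 is a Saturday.
From Apr 13, 1946 to Jun 5, 1946 is 54 days inclusive.
54 = 7 × 7 + 5, so there are 7 full weeks plus 5 extra days.
Each full week contributes 4 days from the set (Mon, Fri, Sat, Sun): 7 × 4 = 28.
The 5 extra days are Sat, Sun, Mon, Tue, Wed — 3 of them qualify.
Total: 28 + 3 = 31.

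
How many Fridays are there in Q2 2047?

Apr 1, 2047 is a Monday.
That's 91 days from start to end, counting both.
91 = 7 × 13, so the span is exactly 13 full weeks.
Each full week contributes one Friday: 13 so far.
Total: 13.

13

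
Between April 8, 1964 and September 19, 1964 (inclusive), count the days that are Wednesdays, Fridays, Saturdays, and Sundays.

95

April 8, 1964 is a Wednesday.
The range spans 165 days (inclusive of both endpoints).
165 = 7 × 23 + 4, so there are 23 full weeks plus 4 extra days.
Each full week contributes 4 days from the set (Wed, Fri, Sat, Sun): 23 × 4 = 92.
The 4 extra days are Wednesday, Thursday, Friday, Saturday — 3 of them qualify.
Total: 92 + 3 = 95.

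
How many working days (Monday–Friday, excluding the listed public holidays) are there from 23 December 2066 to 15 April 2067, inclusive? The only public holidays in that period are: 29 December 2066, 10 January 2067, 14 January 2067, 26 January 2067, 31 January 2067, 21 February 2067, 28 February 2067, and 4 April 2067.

74

23 December 2066 is a Thursday.
From 23 December 2066 to 15 April 2067 is 114 days inclusive.
114 = 7 × 16 + 2, so there are 16 full weeks plus 2 extra days.
Each full week contributes 5 weekdays (Mon–Fri): 16 × 5 = 80.
The 2 extra days are Thu, Fri — 2 of them qualify.
Total: 80 + 2 = 82.
Holidays: 29 December 2066 (Wed); 10 January 2067 (Mon); 14 January 2067 (Fri); 26 January 2067 (Wed); 31 January 2067 (Mon); 21 February 2067 (Mon); 28 February 2067 (Mon); 4 April 2067 (Mon).
All 8 holidays fall on weekdays, so subtract 8.
Business days: 82 − 8 = 74.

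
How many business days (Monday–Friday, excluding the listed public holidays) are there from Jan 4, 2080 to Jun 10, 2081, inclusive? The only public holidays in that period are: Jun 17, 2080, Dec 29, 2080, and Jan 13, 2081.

372 business days

Jan 4, 2080 is a Thursday.
From Jan 4, 2080 to Jun 10, 2081 is 524 days inclusive.
524 = 7 × 74 + 6, so there are 74 full weeks plus 6 extra days.
Each full week contributes 5 weekdays (Mon–Fri): 74 × 5 = 370.
The 6 extra days are Thursday, Friday, Saturday, Sunday, Monday, Tuesday — 4 of them qualify.
Total: 370 + 4 = 374.
Holidays: Jun 17, 2080 (Mon); Dec 29, 2080 (Sun); Jan 13, 2081 (Mon).
2 of the 3 holidays fall on weekdays; the rest are weekends and were already excluded.
Business days: 374 − 2 = 372.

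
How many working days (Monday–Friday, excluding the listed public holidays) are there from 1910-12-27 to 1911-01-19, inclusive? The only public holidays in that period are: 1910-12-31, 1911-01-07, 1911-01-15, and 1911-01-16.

1910-12-27 is a Tuesday.
That's 24 days from start to end, counting both.
24 = 7 × 3 + 3, so there are 3 full weeks plus 3 extra days.
Each full week contributes 5 weekdays (Mon–Fri): 3 × 5 = 15.
The 3 extra days are Tue, Wed, Thu — 3 of them qualify.
Total: 15 + 3 = 18.
Holidays: 1910-12-31 (Sat); 1911-01-07 (Sat); 1911-01-15 (Sun); 1911-01-16 (Mon).
1 of the 4 holidays fall on weekdays; the rest are weekends and were already excluded.
Business days: 18 − 1 = 17.

17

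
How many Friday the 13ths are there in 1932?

The 13th falls on a Friday when the month's 13th has weekday Fri.
Jan 13 is Wed; Feb 13 is Sat; Mar 13 is Sun; Apr 13 is Wed; May 13 is Fri ✓; Jun 13 is Mon; Jul 13 is Wed; Aug 13 is Sat; Sep 13 is Tue; Oct 13 is Thu; Nov 13 is Sun; Dec 13 is Tue.
Friday the 13ths: May.

1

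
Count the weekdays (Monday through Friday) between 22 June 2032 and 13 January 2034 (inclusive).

409 weekdays

22 June 2032 is a Tuesday.
The range spans 571 days (inclusive of both endpoints).
571 = 7 × 81 + 4, so there are 81 full weeks plus 4 extra days.
Each full week contributes 5 weekdays (Mon–Fri): 81 × 5 = 405.
The 4 extra days are Tue, Wed, Thu, Fri — 4 of them qualify.
Total: 405 + 4 = 409.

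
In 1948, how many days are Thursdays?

53

1 January 1948 is a Thursday.
From 1 January 1948 to 31 December 1948 is 366 days inclusive.
366 = 7 × 52 + 2, so there are 52 full weeks plus 2 extra days.
Each full week contributes one Thursday: 52 so far.
The 2 extra days are Thursday, Friday — 1 of them qualifies.
Total: 52 + 1 = 53.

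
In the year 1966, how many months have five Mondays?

A month has five Mondays exactly when Monday falls within its first (length − 28) days.
Jan: 31 days, starts Sat → 5 of Sat, Sun, Mon ✓
Feb: 28 days, starts Tue → 5 of (none)
Mar: 31 days, starts Tue → 5 of Tue, Wed, Thu
Apr: 30 days, starts Fri → 5 of Fri, Sat
May: 31 days, starts Sun → 5 of Sun, Mon, Tue ✓
Jun: 30 days, starts Wed → 5 of Wed, Thu
Jul: 31 days, starts Fri → 5 of Fri, Sat, Sun
Aug: 31 days, starts Mon → 5 of Mon, Tue, Wed ✓
Sep: 30 days, starts Thu → 5 of Thu, Fri
Oct: 31 days, starts Sat → 5 of Sat, Sun, Mon ✓
Nov: 30 days, starts Tue → 5 of Tue, Wed
Dec: 31 days, starts Thu → 5 of Thu, Fri, Sat
Months with five Mondays: Jan, May, Aug, Oct.

4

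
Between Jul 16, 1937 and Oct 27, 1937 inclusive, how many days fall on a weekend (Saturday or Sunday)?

30

Jul 16, 1937 is a Friday.
From Jul 16, 1937 to Oct 27, 1937 is 104 days inclusive.
104 = 7 × 14 + 6, so there are 14 full weeks plus 6 extra days.
Each full week contributes 2 weekend days (Sat, Sun): 14 × 2 = 28.
The 6 extra days are Friday, Saturday, Sunday, Monday, Tuesday, Wednesday — 2 of them qualify.
Total: 28 + 2 = 30.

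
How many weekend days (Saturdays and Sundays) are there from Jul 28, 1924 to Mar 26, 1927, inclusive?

277

Jul 28, 1924 is a Monday.
That's 972 days from start to end, counting both.
972 = 7 × 138 + 6, so there are 138 full weeks plus 6 extra days.
Each full week contributes 2 weekend days (Sat, Sun): 138 × 2 = 276.
The 6 extra days are Monday, Tuesday, Wednesday, Thursday, Friday, Saturday — 1 of them qualifies.
Total: 276 + 1 = 277.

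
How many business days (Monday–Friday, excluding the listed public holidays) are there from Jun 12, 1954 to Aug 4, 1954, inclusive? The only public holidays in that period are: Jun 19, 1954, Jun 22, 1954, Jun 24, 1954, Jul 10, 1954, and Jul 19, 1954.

Jun 12, 1954 is a Saturday.
From Jun 12, 1954 to Aug 4, 1954 is 54 days inclusive.
54 = 7 × 7 + 5, so there are 7 full weeks plus 5 extra days.
Each full week contributes 5 weekdays (Mon–Fri): 7 × 5 = 35.
The 5 extra days are Sat, Sun, Mon, Tue, Wed — 3 of them qualify.
Total: 35 + 3 = 38.
Holidays: Jun 19, 1954 (Sat); Jun 22, 1954 (Tue); Jun 24, 1954 (Thu); Jul 10, 1954 (Sat); Jul 19, 1954 (Mon).
3 of the 5 holidays fall on weekdays; the rest are weekends and were already excluded.
Business days: 38 − 3 = 35.

35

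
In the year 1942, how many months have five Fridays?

4

A month has five Fridays exactly when Friday falls within its first (length − 28) days.
Jan: 31 days, starts Thu → 5 of Thu, Fri, Sat ✓
Feb: 28 days, starts Sun → 5 of (none)
Mar: 31 days, starts Sun → 5 of Sun, Mon, Tue
Apr: 30 days, starts Wed → 5 of Wed, Thu
May: 31 days, starts Fri → 5 of Fri, Sat, Sun ✓
Jun: 30 days, starts Mon → 5 of Mon, Tue
Jul: 31 days, starts Wed → 5 of Wed, Thu, Fri ✓
Aug: 31 days, starts Sat → 5 of Sat, Sun, Mon
Sep: 30 days, starts Tue → 5 of Tue, Wed
Oct: 31 days, starts Thu → 5 of Thu, Fri, Sat ✓
Nov: 30 days, starts Sun → 5 of Sun, Mon
Dec: 31 days, starts Tue → 5 of Tue, Wed, Thu
Months with five Fridays: Jan, May, Jul, Oct.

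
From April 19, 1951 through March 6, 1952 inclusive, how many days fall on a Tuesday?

46 Tuesdays

April 19, 1951 is a Thursday.
From April 19, 1951 to March 6, 1952 is 323 days inclusive.
323 = 7 × 46 + 1, so there are 46 full weeks plus 1 extra day.
Each full week contributes one Tuesday: 46 so far.
The 1 extra day is Thursday — none qualify.
Total: 46 + 0 = 46.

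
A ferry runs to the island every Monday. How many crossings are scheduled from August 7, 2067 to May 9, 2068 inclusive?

August 7, 2067 is a Sunday.
From August 7, 2067 to May 9, 2068 is 277 days inclusive.
277 = 7 × 39 + 4, so there are 39 full weeks plus 4 extra days.
Each full week contributes one Monday: 39 so far.
The 4 extra days are Sun, Mon, Tue, Wed — 1 of them qualifies.
Total: 39 + 1 = 40.

40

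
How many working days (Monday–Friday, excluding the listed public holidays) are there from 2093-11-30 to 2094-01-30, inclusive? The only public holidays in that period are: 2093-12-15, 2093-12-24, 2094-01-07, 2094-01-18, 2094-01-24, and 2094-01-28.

40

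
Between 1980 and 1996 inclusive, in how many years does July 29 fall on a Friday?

3

Day of week of July 29 in each year:
1980: Tue, 1981: Wed, 1982: Thu, 1983: Fri ✓, 1984: Sun, 1985: Mon, 1986: Tue, 1987: Wed, 1988: Fri ✓, 1989: Sat, 1990: Sun, 1991: Mon, 1992: Wed, 1993: Thu, 1994: Fri ✓, 1995: Sat, 1996: Mon
Fridays: 1983, 1988, 1994.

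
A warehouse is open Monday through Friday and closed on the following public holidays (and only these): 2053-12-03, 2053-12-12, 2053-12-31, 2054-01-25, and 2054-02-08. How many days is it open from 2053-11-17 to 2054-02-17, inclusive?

64 working days

2053-11-17 is a Monday.
The range spans 93 days (inclusive of both endpoints).
93 = 7 × 13 + 2, so there are 13 full weeks plus 2 extra days.
Each full week contributes 5 weekdays (Mon–Fri): 13 × 5 = 65.
The 2 extra days are Monday, Tuesday — 2 of them qualify.
Total: 65 + 2 = 67.
Holidays: 2053-12-03 (Wed); 2053-12-12 (Fri); 2053-12-31 (Wed); 2054-01-25 (Sun); 2054-02-08 (Sun).
3 of the 5 holidays fall on weekdays; the rest are weekends and were already excluded.
Business days: 67 − 3 = 64.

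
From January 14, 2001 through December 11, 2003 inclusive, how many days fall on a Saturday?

151 Saturdays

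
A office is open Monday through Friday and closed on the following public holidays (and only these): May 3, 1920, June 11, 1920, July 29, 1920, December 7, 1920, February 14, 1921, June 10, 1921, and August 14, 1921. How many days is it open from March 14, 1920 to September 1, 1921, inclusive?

March 14, 1920 is a Sunday.
From March 14, 1920 to September 1, 1921 is 537 days inclusive.
537 = 7 × 76 + 5, so there are 76 full weeks plus 5 extra days.
Each full week contributes 5 weekdays (Mon–Fri): 76 × 5 = 380.
The 5 extra days are Sunday, Monday, Tuesday, Wednesday, Thursday — 4 of them qualify.
Total: 380 + 4 = 384.
Holidays: May 3, 1920 (Mon); June 11, 1920 (Fri); July 29, 1920 (Thu); December 7, 1920 (Tue); February 14, 1921 (Mon); June 10, 1921 (Fri); August 14, 1921 (Sun).
6 of the 7 holidays fall on weekdays; the rest are weekends and were already excluded.
Business days: 384 − 6 = 378.

378 working days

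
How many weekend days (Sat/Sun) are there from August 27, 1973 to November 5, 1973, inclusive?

20

August 27, 1973 is a Monday.
That's 71 days from start to end, counting both.
71 = 7 × 10 + 1, so there are 10 full weeks plus 1 extra day.
Each full week contributes 2 weekend days (Sat, Sun): 10 × 2 = 20.
The 1 extra day is Monday — none qualify.
Total: 20 + 0 = 20.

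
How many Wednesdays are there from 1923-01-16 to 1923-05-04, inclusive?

1923-01-16 is a Tuesday.
That's 109 days from start to end, counting both.
109 = 7 × 15 + 4, so there are 15 full weeks plus 4 extra days.
Each full week contributes one Wednesday: 15 so far.
The 4 extra days are Tuesday, Wednesday, Thursday, Friday — 1 of them qualifies.
Total: 15 + 1 = 16.

16 Wednesdays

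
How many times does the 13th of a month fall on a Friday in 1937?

The 13th falls on a Friday when the month's 13th has weekday Fri.
Jan 13 is Wed; Feb 13 is Sat; Mar 13 is Sat; Apr 13 is Tue; May 13 is Thu; Jun 13 is Sun; Jul 13 is Tue; Aug 13 is Fri ✓; Sep 13 is Mon; Oct 13 is Wed; Nov 13 is Sat; Dec 13 is Mon.
Friday the 13ths: Aug.

1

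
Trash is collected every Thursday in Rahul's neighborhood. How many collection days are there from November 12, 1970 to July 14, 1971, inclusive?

November 12, 1970 is a Thursday.
That's 245 days from start to end, counting both.
245 = 7 × 35, so the span is exactly 35 full weeks.
Each full week contributes one Thursday: 35 so far.
Total: 35.

35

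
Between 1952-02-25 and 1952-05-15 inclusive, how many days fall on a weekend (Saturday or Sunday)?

1952-02-25 is a Monday.
That's 81 days from start to end, counting both.
81 = 7 × 11 + 4, so there are 11 full weeks plus 4 extra days.
Each full week contributes 2 weekend days (Sat, Sun): 11 × 2 = 22.
The 4 extra days are Mon, Tue, Wed, Thu — none qualify.
Total: 22 + 0 = 22.

22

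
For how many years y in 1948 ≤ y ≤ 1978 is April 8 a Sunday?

Day of week of April 8 in each year:
1948: Thu, 1949: Fri, 1950: Sat, 1951: Sun ✓, 1952: Tue, 1953: Wed, 1954: Thu, 1955: Fri, 1956: Sun ✓, 1957: Mon, 1958: Tue, 1959: Wed, 1960: Fri, 1961: Sat, 1962: Sun ✓, 1963: Mon, 1964: Wed, 1965: Thu, 1966: Fri, 1967: Sat, 1968: Mon, 1969: Tue, 1970: Wed, 1971: Thu, 1972: Sat, 1973: Sun ✓, 1974: Mon, 1975: Tue, 1976: Thu, 1977: Fri, 1978: Sat
Sundays: 1951, 1956, 1962, 1973.

4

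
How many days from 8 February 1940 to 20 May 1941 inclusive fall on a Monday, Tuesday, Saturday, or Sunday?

268

8 February 1940 is a Thursday.
That's 468 days from start to end, counting both.
468 = 7 × 66 + 6, so there are 66 full weeks plus 6 extra days.
Each full week contributes 4 days from the set (Mon, Tue, Sat, Sun): 66 × 4 = 264.
The 6 extra days are Thu, Fri, Sat, Sun, Mon, Tue — 4 of them qualify.
Total: 264 + 4 = 268.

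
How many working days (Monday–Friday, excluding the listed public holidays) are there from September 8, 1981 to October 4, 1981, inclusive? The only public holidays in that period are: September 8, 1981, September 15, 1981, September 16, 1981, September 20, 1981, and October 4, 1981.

September 8, 1981 is a Tuesday.
That's 27 days from start to end, counting both.
27 = 7 × 3 + 6, so there are 3 full weeks plus 6 extra days.
Each full week contributes 5 weekdays (Mon–Fri): 3 × 5 = 15.
The 6 extra days are Tue, Wed, Thu, Fri, Sat, Sun — 4 of them qualify.
Total: 15 + 4 = 19.
Holidays: September 8, 1981 (Tue); September 15, 1981 (Tue); September 16, 1981 (Wed); September 20, 1981 (Sun); October 4, 1981 (Sun).
3 of the 5 holidays fall on weekdays; the rest are weekends and were already excluded.
Business days: 19 − 3 = 16.

16 working days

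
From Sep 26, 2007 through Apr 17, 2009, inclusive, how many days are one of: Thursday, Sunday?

163

Sep 26, 2007 is a Wednesday.
From Sep 26, 2007 to Apr 17, 2009 is 570 days inclusive.
570 = 7 × 81 + 3, so there are 81 full weeks plus 3 extra days.
Each full week contributes 2 days from the set (Thu, Sun): 81 × 2 = 162.
The 3 extra days are Wednesday, Thursday, Friday — 1 of them qualifies.
Total: 162 + 1 = 163.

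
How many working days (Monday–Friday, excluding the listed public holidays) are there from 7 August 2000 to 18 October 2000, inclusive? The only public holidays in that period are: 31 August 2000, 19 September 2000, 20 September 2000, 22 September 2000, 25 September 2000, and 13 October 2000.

47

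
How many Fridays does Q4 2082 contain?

October 1, 2082 is a Thursday.
From October 1, 2082 to December 31, 2082 is 92 days inclusive.
92 = 7 × 13 + 1, so there are 13 full weeks plus 1 extra day.
Each full week contributes one Friday: 13 so far.
The 1 extra day is Thu — none qualify.
Total: 13 + 0 = 13.

13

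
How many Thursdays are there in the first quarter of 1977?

1 January 1977 is a Saturday.
That's 90 days from start to end, counting both.
90 = 7 × 12 + 6, so there are 12 full weeks plus 6 extra days.
Each full week contributes one Thursday: 12 so far.
The 6 extra days are Saturday, Sunday, Monday, Tuesday, Wednesday, Thursday — 1 of them qualifies.
Total: 12 + 1 = 13.

13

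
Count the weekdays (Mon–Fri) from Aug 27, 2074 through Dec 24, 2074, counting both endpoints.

Aug 27, 2074 is a Monday.
From Aug 27, 2074 to Dec 24, 2074 is 120 days inclusive.
120 = 7 × 17 + 1, so there are 17 full weeks plus 1 extra day.
Each full week contributes 5 weekdays (Mon–Fri): 17 × 5 = 85.
The 1 extra day is Monday — 1 of them qualifies.
Total: 85 + 1 = 86.

86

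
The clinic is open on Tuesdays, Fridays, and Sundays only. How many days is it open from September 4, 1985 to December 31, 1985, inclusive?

September 4, 1985 is a Wednesday.
That's 119 days from start to end, counting both.
119 = 7 × 17, so the span is exactly 17 full weeks.
Each full week contributes 3 days from the set (Tue, Fri, Sun): 17 × 3 = 51.
Total: 51.

51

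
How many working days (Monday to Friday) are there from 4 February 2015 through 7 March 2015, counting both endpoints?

23

4 February 2015 is a Wednesday.
That's 32 days from start to end, counting both.
32 = 7 × 4 + 4, so there are 4 full weeks plus 4 extra days.
Each full week contributes 5 weekdays (Mon–Fri): 4 × 5 = 20.
The 4 extra days are Wednesday, Thursday, Friday, Saturday — 3 of them qualify.
Total: 20 + 3 = 23.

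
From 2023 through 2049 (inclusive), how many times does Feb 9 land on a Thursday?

4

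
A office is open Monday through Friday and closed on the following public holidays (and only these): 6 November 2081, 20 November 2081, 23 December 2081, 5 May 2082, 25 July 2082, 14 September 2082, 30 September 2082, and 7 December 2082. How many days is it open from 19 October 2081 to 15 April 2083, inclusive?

382

19 October 2081 is a Sunday.
That's 544 days from start to end, counting both.
544 = 7 × 77 + 5, so there are 77 full weeks plus 5 extra days.
Each full week contributes 5 weekdays (Mon–Fri): 77 × 5 = 385.
The 5 extra days are Sunday, Monday, Tuesday, Wednesday, Thursday — 4 of them qualify.
Total: 385 + 4 = 389.
Holidays: 6 November 2081 (Thu); 20 November 2081 (Thu); 23 December 2081 (Tue); 5 May 2082 (Tue); 25 July 2082 (Sat); 14 September 2082 (Mon); 30 September 2082 (Wed); 7 December 2082 (Mon).
7 of the 8 holidays fall on weekdays; the rest are weekends and were already excluded.
Business days: 389 − 7 = 382.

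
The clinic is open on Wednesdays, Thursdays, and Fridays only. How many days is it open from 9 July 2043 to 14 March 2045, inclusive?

263

9 July 2043 is a Thursday.
From 9 July 2043 to 14 March 2045 is 615 days inclusive.
615 = 7 × 87 + 6, so there are 87 full weeks plus 6 extra days.
Each full week contributes 3 days from the set (Wed, Thu, Fri): 87 × 3 = 261.
The 6 extra days are Thu, Fri, Sat, Sun, Mon, Tue — 2 of them qualify.
Total: 261 + 2 = 263.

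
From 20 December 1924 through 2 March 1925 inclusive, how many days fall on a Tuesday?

10 Tuesdays

20 December 1924 is a Saturday.
That's 73 days from start to end, counting both.
73 = 7 × 10 + 3, so there are 10 full weeks plus 3 extra days.
Each full week contributes one Tuesday: 10 so far.
The 3 extra days are Sat, Sun, Mon — none qualify.
Total: 10 + 0 = 10.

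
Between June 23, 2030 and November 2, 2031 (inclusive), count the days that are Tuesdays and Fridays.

142

June 23, 2030 is a Sunday.
That's 498 days from start to end, counting both.
498 = 7 × 71 + 1, so there are 71 full weeks plus 1 extra day.
Each full week contributes 2 days from the set (Tue, Fri): 71 × 2 = 142.
The 1 extra day is Sun — none qualify.
Total: 142 + 0 = 142.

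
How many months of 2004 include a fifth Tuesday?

4

A month has five Tuesdays exactly when Tuesday falls within its first (length − 28) days.
Jan: 31 days, starts Thu → 5 of Thu, Fri, Sat
Feb: 29 days, starts Sun → 5 of Sun
Mar: 31 days, starts Mon → 5 of Mon, Tue, Wed ✓
Apr: 30 days, starts Thu → 5 of Thu, Fri
May: 31 days, starts Sat → 5 of Sat, Sun, Mon
Jun: 30 days, starts Tue → 5 of Tue, Wed ✓
Jul: 31 days, starts Thu → 5 of Thu, Fri, Sat
Aug: 31 days, starts Sun → 5 of Sun, Mon, Tue ✓
Sep: 30 days, starts Wed → 5 of Wed, Thu
Oct: 31 days, starts Fri → 5 of Fri, Sat, Sun
Nov: 30 days, starts Mon → 5 of Mon, Tue ✓
Dec: 31 days, starts Wed → 5 of Wed, Thu, Fri
Months with five Tuesdays: Mar, Jun, Aug, Nov.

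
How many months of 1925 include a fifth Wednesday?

4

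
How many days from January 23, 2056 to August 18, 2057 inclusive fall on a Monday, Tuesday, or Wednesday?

246

January 23, 2056 is a Sunday.
From January 23, 2056 to August 18, 2057 is 574 days inclusive.
574 = 7 × 82, so the span is exactly 82 full weeks.
Each full week contributes 3 days from the set (Mon, Tue, Wed): 82 × 3 = 246.
Total: 246.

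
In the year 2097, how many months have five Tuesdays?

5

A month has five Tuesdays exactly when Tuesday falls within its first (length − 28) days.
Jan: 31 days, starts Tue → 5 of Tue, Wed, Thu ✓
Feb: 28 days, starts Fri → 5 of (none)
Mar: 31 days, starts Fri → 5 of Fri, Sat, Sun
Apr: 30 days, starts Mon → 5 of Mon, Tue ✓
May: 31 days, starts Wed → 5 of Wed, Thu, Fri
Jun: 30 days, starts Sat → 5 of Sat, Sun
Jul: 31 days, starts Mon → 5 of Mon, Tue, Wed ✓
Aug: 31 days, starts Thu → 5 of Thu, Fri, Sat
Sep: 30 days, starts Sun → 5 of Sun, Mon
Oct: 31 days, starts Tue → 5 of Tue, Wed, Thu ✓
Nov: 30 days, starts Fri → 5 of Fri, Sat
Dec: 31 days, starts Sun → 5 of Sun, Mon, Tue ✓
Months with five Tuesdays: Jan, Apr, Jul, Oct, Dec.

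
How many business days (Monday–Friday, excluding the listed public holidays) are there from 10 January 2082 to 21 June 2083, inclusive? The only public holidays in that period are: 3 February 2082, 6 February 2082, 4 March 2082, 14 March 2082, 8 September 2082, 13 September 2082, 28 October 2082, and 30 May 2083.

371 business days

10 January 2082 is a Saturday.
That's 528 days from start to end, counting both.
528 = 7 × 75 + 3, so there are 75 full weeks plus 3 extra days.
Each full week contributes 5 weekdays (Mon–Fri): 75 × 5 = 375.
The 3 extra days are Saturday, Sunday, Monday — 1 of them qualifies.
Total: 375 + 1 = 376.
Holidays: 3 February 2082 (Tue); 6 February 2082 (Fri); 4 March 2082 (Wed); 14 March 2082 (Sat); 8 September 2082 (Tue); 13 September 2082 (Sun); 28 October 2082 (Wed); 30 May 2083 (Sun).
5 of the 8 holidays fall on weekdays; the rest are weekends and were already excluded.
Business days: 376 − 5 = 371.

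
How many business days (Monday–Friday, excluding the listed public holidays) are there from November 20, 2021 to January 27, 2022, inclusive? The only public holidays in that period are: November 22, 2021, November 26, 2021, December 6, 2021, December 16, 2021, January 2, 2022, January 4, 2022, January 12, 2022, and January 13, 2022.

42 business days

November 20, 2021 is a Saturday.
From November 20, 2021 to January 27, 2022 is 69 days inclusive.
69 = 7 × 9 + 6, so there are 9 full weeks plus 6 extra days.
Each full week contributes 5 weekdays (Mon–Fri): 9 × 5 = 45.
The 6 extra days are Sat, Sun, Mon, Tue, Wed, Thu — 4 of them qualify.
Total: 45 + 4 = 49.
Holidays: November 22, 2021 (Mon); November 26, 2021 (Fri); December 6, 2021 (Mon); December 16, 2021 (Thu); January 2, 2022 (Sun); January 4, 2022 (Tue); January 12, 2022 (Wed); January 13, 2022 (Thu).
7 of the 8 holidays fall on weekdays; the rest are weekends and were already excluded.
Business days: 49 − 7 = 42.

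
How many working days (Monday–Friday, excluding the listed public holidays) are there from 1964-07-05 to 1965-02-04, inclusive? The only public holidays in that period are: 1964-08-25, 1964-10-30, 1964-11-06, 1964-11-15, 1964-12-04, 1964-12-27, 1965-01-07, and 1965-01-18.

1964-07-05 is a Sunday.
The range spans 215 days (inclusive of both endpoints).
215 = 7 × 30 + 5, so there are 30 full weeks plus 5 extra days.
Each full week contributes 5 weekdays (Mon–Fri): 30 × 5 = 150.
The 5 extra days are Sunday, Monday, Tuesday, Wednesday, Thursday — 4 of them qualify.
Total: 150 + 4 = 154.
Holidays: 1964-08-25 (Tue); 1964-10-30 (Fri); 1964-11-06 (Fri); 1964-11-15 (Sun); 1964-12-04 (Fri); 1964-12-27 (Sun); 1965-01-07 (Thu); 1965-01-18 (Mon).
6 of the 8 holidays fall on weekdays; the rest are weekends and were already excluded.
Business days: 154 − 6 = 148.

148 working days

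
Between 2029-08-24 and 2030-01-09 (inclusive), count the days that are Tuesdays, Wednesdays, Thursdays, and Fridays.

79

2029-08-24 is a Friday.
The range spans 139 days (inclusive of both endpoints).
139 = 7 × 19 + 6, so there are 19 full weeks plus 6 extra days.
Each full week contributes 4 days from the set (Tue, Wed, Thu, Fri): 19 × 4 = 76.
The 6 extra days are Friday, Saturday, Sunday, Monday, Tuesday, Wednesday — 3 of them qualify.
Total: 76 + 3 = 79.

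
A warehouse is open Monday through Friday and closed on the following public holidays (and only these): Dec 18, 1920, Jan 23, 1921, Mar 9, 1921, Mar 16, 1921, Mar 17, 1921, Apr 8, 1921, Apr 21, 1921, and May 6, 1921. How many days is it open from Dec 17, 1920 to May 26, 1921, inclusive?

109 working days

Dec 17, 1920 is a Friday.
From Dec 17, 1920 to May 26, 1921 is 161 days inclusive.
161 = 7 × 23, so the span is exactly 23 full weeks.
Each full week contributes 5 weekdays (Mon–Fri): 23 × 5 = 115.
Total: 115.
Holidays: Dec 18, 1920 (Sat); Jan 23, 1921 (Sun); Mar 9, 1921 (Wed); Mar 16, 1921 (Wed); Mar 17, 1921 (Thu); Apr 8, 1921 (Fri); Apr 21, 1921 (Thu); May 6, 1921 (Fri).
6 of the 8 holidays fall on weekdays; the rest are weekends and were already excluded.
Business days: 115 − 6 = 109.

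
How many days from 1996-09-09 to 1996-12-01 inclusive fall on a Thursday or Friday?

1996-09-09 is a Monday.
From 1996-09-09 to 1996-12-01 is 84 days inclusive.
84 = 7 × 12, so the span is exactly 12 full weeks.
Each full week contributes 2 days from the set (Thu, Fri): 12 × 2 = 24.

24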